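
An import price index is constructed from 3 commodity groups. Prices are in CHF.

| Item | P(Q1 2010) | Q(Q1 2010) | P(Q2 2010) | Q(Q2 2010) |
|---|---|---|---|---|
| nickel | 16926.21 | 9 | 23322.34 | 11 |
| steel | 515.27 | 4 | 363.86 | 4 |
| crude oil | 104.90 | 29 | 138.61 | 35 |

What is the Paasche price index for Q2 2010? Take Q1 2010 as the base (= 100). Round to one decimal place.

Paasche price index uses current-period quantities as weights.
ΣP(Q2 2010)·Q(Q2 2010) = 23322.34×11 + 363.86×4 + 138.61×35 = 256545.74 + 1455.44 + 4851.35 = 262852.53
ΣP(Q1 2010)·Q(Q2 2010) = 16926.21×11 + 515.27×4 + 104.90×35 = 186188.31 + 2061.08 + 3671.5 = 191920.89
Index = 262852.53 / 191920.89 × 100 = 136.9588

137.0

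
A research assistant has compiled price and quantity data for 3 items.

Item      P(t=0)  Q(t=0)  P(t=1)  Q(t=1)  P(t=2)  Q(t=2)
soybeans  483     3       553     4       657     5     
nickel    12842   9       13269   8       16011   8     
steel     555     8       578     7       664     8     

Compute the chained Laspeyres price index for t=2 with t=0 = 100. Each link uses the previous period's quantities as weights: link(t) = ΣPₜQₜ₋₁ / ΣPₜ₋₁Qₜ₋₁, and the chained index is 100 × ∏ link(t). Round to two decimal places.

Link t=0→t=1:
ΣP(t=1)Q(t=0) = 553×3 + 13269×9 + 578×8 = 1659 + 119421 + 4624 = 125704
ΣP(t=0)Q(t=0) = 483×3 + 12842×9 + 555×8 = 1449 + 115578 + 4440 = 121467
link = 125704/121467 = 1.034882
Link t=1→t=2:
ΣP(t=2)Q(t=1) = 657×4 + 16011×8 + 664×7 = 2628 + 128088 + 4648 = 135364
ΣP(t=1)Q(t=1) = 553×4 + 13269×8 + 578×7 = 2212 + 106152 + 4046 = 112410
link = 135364/112410 = 1.204199
Chained index = 100 × 1.034882 × 1.204199 = 124.6204

124.62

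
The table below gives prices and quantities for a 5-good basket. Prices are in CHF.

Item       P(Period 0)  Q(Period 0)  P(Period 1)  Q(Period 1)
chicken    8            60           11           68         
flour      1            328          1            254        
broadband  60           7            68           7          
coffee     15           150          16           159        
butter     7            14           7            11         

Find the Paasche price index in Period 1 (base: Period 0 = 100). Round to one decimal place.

Paasche price index uses current-period quantities as weights.
ΣP(Period 1)·Q(Period 1) = 11×68 + 1×254 + 68×7 + 16×159 + 7×11 = 748 + 254 + 476 + 2544 + 77 = 4099
ΣP(Period 0)·Q(Period 1) = 8×68 + 1×254 + 60×7 + 15×159 + 7×11 = 544 + 254 + 420 + 2385 + 77 = 3680
Index = 4099 / 3680 × 100 = 111.3859

111.4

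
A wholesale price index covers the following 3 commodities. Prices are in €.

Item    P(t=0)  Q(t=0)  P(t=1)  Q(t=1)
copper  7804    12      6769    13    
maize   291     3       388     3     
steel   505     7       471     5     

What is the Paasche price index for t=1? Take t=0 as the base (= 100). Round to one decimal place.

87.3

Paasche price index uses current-period quantities as weights.
ΣP(t=1)·Q(t=1) = 6769×13 + 388×3 + 471×5 = 87997 + 1164 + 2355 = 91516
ΣP(t=0)·Q(t=1) = 7804×13 + 291×3 + 505×5 = 101452 + 873 + 2525 = 104850
Index = 91516 / 104850 × 100 = 87.2828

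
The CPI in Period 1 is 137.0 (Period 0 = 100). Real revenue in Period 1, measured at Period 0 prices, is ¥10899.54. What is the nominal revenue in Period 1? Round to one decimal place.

Nominal = Real × (Index/100) = 10899.54 × (137.0/100)
        = 10899.54 × 1.370 = 14932.3698

14932.4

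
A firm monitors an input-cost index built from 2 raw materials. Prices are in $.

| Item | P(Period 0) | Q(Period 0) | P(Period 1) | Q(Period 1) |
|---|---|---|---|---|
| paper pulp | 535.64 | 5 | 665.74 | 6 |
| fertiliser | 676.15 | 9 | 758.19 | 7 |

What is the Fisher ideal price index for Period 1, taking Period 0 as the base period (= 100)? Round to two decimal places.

116.45

Laspeyres component (base-period weights):
ΣP(Period 1)Q(Period 0) = 665.74×5 + 758.19×9 = 3328.7 + 6823.71 = 10152.41
ΣP(Period 0)Q(Period 0) = 535.64×5 + 676.15×9 = 2678.2 + 6085.35 = 8763.55
L = 10152.41 / 8763.55 × 100 = 115.8481
Paasche component (current-period weights):
ΣP(Period 1)Q(Period 1) = 665.74×6 + 758.19×7 = 3994.44 + 5307.33 = 9301.77
ΣP(Period 0)Q(Period 1) = 535.64×6 + 676.15×7 = 3213.84 + 4733.05 = 7946.89
P = 9301.77 / 7946.89 × 100 = 117.0492
Fisher = √(L × P) = √(115.8481 × 117.0492) = 116.4471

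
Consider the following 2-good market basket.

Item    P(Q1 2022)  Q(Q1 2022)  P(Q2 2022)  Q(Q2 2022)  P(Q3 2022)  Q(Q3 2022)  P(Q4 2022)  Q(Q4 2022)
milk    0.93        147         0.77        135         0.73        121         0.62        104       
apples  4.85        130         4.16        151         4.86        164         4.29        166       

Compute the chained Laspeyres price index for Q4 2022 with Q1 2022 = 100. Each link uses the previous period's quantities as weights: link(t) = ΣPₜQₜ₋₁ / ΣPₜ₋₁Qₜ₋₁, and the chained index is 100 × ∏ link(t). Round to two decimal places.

85.23

Link Q1 2022→Q2 2022:
ΣP(Q2 2022)Q(Q1 2022) = 0.77×147 + 4.16×130 = 113.19 + 540.8 = 653.99
ΣP(Q1 2022)Q(Q1 2022) = 0.93×147 + 4.85×130 = 136.71 + 630.5 = 767.21
link = 653.99/767.21 = 0.852426
Link Q2 2022→Q3 2022:
ΣP(Q3 2022)Q(Q2 2022) = 0.73×135 + 4.86×151 = 98.55 + 733.86 = 832.41
ΣP(Q2 2022)Q(Q2 2022) = 0.77×135 + 4.16×151 = 103.95 + 628.16 = 732.11
link = 832.41/732.11 = 1.137001
Link Q3 2022→Q4 2022:
ΣP(Q4 2022)Q(Q3 2022) = 0.62×121 + 4.29×164 = 75.02 + 703.56 = 778.58
ΣP(Q3 2022)Q(Q3 2022) = 0.73×121 + 4.86×164 = 88.33 + 797.04 = 885.37
link = 778.58/885.37 = 0.879384
Chained index = 100 × 0.852426 × 1.137001 × 0.879384 = 85.2307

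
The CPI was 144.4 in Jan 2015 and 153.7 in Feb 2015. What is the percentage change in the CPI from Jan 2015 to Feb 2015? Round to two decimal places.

Change = (153.7 − 144.4) / 144.4 × 100
       = 9.3 / 144.4 × 100 = 6.4404%

6.44%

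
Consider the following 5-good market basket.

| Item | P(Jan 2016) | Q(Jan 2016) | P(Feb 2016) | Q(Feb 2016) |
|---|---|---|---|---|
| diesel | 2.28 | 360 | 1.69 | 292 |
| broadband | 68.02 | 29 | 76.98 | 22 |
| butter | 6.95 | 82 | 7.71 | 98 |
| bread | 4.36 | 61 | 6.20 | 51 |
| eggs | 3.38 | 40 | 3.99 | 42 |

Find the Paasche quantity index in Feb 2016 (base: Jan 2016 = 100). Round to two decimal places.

85.43

Paasche quantity index uses current-period prices as weights.
ΣP(Feb 2016)·Q(Feb 2016) = 1.69×292 + 76.98×22 + 7.71×98 + 6.20×51 + 3.99×42 = 493.48 + 1693.56 + 755.58 + 316.2 + 167.58 = 3426.4
ΣP(Feb 2016)·Q(Jan 2016) = 1.69×360 + 76.98×29 + 7.71×82 + 6.20×61 + 3.99×40 = 608.4 + 2232.42 + 632.22 + 378.2 + 159.6 = 4010.84
Index = 3426.4 / 4010.84 × 100 = 85.4285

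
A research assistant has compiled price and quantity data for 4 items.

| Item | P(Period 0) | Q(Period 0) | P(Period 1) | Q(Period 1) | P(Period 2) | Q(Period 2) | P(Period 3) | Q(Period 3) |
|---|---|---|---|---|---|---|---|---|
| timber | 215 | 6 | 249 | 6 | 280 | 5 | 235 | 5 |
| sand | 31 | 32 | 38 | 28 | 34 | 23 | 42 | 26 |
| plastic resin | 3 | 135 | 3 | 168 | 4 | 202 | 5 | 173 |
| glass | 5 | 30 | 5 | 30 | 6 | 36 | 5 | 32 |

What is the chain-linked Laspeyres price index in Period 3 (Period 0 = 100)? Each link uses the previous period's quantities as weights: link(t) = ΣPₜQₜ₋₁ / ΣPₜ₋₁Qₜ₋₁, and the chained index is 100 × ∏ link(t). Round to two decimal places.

Link Period 0→Period 1:
ΣP(Period 1)Q(Period 0) = 249×6 + 38×32 + 3×135 + 5×30 = 1494 + 1216 + 405 + 150 = 3265
ΣP(Period 0)Q(Period 0) = 215×6 + 31×32 + 3×135 + 5×30 = 1290 + 992 + 405 + 150 = 2837
link = 3265/2837 = 1.150864
Link Period 1→Period 2:
ΣP(Period 2)Q(Period 1) = 280×6 + 34×28 + 4×168 + 6×30 = 1680 + 952 + 672 + 180 = 3484
ΣP(Period 1)Q(Period 1) = 249×6 + 38×28 + 3×168 + 5×30 = 1494 + 1064 + 504 + 150 = 3212
link = 3484/3212 = 1.084682
Link Period 2→Period 3:
ΣP(Period 3)Q(Period 2) = 235×5 + 42×23 + 5×202 + 5×36 = 1175 + 966 + 1010 + 180 = 3331
ΣP(Period 2)Q(Period 2) = 280×5 + 34×23 + 4×202 + 6×36 = 1400 + 782 + 808 + 216 = 3206
link = 3331/3206 = 1.038989
Chained index = 100 × 1.150864 × 1.084682 × 1.038989 = 129.6993

129.70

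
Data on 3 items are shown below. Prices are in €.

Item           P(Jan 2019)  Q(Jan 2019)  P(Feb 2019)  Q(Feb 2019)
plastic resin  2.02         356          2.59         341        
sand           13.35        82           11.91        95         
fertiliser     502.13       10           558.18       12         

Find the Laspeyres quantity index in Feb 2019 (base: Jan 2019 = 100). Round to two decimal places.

Laspeyres quantity index uses base-period prices as weights.
ΣP(Jan 2019)·Q(Feb 2019) = 2.02×341 + 13.35×95 + 502.13×12 = 688.82 + 1268.25 + 6025.56 = 7982.63
ΣP(Jan 2019)·Q(Jan 2019) = 2.02×356 + 13.35×82 + 502.13×10 = 719.12 + 1094.7 + 5021.3 = 6835.12
Index = 7982.63 / 6835.12 × 100 = 116.7884

116.79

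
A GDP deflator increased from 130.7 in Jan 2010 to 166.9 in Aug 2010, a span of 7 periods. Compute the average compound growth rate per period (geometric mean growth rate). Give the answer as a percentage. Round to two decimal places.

3.55%

Growth factor = (166.9/130.7)^(1/7) = (1.276970)^(1/7) = 1.035544
Growth rate = 1.035544 − 1 = 0.035544 = 3.5544%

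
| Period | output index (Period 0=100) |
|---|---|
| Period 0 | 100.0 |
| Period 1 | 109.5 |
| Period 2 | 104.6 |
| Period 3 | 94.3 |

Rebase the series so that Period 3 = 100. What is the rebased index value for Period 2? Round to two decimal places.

Rebased(Period 2) = 104.6 / 94.3 × 100 = 110.9226

110.92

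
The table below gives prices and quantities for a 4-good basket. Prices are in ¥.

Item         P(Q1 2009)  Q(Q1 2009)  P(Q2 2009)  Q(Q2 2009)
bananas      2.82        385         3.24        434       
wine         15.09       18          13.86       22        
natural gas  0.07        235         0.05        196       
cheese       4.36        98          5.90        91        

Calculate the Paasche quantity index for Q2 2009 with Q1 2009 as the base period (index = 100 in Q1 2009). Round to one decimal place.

Paasche quantity index uses current-period prices as weights.
ΣP(Q2 2009)·Q(Q2 2009) = 3.24×434 + 13.86×22 + 0.05×196 + 5.90×91 = 1406.16 + 304.92 + 9.8 + 536.9 = 2257.78
ΣP(Q2 2009)·Q(Q1 2009) = 3.24×385 + 13.86×18 + 0.05×235 + 5.90×98 = 1247.4 + 249.48 + 11.75 + 578.2 = 2086.83
Index = 2257.78 / 2086.83 × 100 = 108.1919

108.2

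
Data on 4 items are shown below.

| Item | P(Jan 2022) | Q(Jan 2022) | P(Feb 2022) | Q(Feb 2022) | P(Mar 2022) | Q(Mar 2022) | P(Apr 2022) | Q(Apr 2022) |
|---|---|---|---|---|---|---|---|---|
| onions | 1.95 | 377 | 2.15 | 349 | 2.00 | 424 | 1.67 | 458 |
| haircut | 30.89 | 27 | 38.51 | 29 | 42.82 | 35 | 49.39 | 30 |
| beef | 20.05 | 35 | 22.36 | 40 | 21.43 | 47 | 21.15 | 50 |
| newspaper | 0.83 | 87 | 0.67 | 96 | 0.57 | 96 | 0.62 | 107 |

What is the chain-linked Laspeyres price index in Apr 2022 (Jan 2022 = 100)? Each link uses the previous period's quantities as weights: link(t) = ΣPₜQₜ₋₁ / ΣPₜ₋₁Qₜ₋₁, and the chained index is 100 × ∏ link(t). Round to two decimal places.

Link Jan 2022→Feb 2022:
ΣP(Feb 2022)Q(Jan 2022) = 2.15×377 + 38.51×27 + 22.36×35 + 0.67×87 = 810.55 + 1039.77 + 782.6 + 58.29 = 2691.21
ΣP(Jan 2022)Q(Jan 2022) = 1.95×377 + 30.89×27 + 20.05×35 + 0.83×87 = 735.15 + 834.03 + 701.75 + 72.21 = 2343.14
link = 2691.21/2343.14 = 1.148549
Link Feb 2022→Mar 2022:
ΣP(Mar 2022)Q(Feb 2022) = 2.00×349 + 42.82×29 + 21.43×40 + 0.57×96 = 698 + 1241.78 + 857.2 + 54.72 = 2851.7
ΣP(Feb 2022)Q(Feb 2022) = 2.15×349 + 38.51×29 + 22.36×40 + 0.67×96 = 750.35 + 1116.79 + 894.4 + 64.32 = 2825.86
link = 2851.7/2825.86 = 1.009144
Link Mar 2022→Apr 2022:
ΣP(Apr 2022)Q(Mar 2022) = 1.67×424 + 49.39×35 + 21.15×47 + 0.62×96 = 708.08 + 1728.65 + 994.05 + 59.52 = 3490.3
ΣP(Mar 2022)Q(Mar 2022) = 2.00×424 + 42.82×35 + 21.43×47 + 0.57×96 = 848 + 1498.7 + 1007.21 + 54.72 = 3408.63
link = 3490.3/3408.63 = 1.023960
Chained index = 100 × 1.148549 × 1.009144 × 1.023960 = 118.6822

118.68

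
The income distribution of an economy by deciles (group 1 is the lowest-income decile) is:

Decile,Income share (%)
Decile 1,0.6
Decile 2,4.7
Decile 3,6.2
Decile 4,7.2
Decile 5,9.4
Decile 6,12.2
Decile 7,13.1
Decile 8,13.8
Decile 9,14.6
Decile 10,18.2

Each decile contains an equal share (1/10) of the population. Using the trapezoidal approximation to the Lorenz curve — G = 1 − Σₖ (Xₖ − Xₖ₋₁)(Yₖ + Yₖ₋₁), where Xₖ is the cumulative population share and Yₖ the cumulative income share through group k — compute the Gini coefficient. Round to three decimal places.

0.286

Cumulative income shares Yₖ: 0.0060, 0.0530, 0.1150, 0.1870, 0.2810, 0.4030, 0.5340, 0.6720, 0.8180, 1.0000
Σ (Xₖ−Xₖ₋₁)(Yₖ+Yₖ₋₁) = (1/10)(0.0060+0.0000) + (1/10)(0.0530+0.0060) + (1/10)(0.1150+0.0530) + (1/10)(0.1870+0.1150) + (1/10)(0.2810+0.1870) + (1/10)(0.4030+0.2810) + (1/10)(0.5340+0.4030) + (1/10)(0.6720+0.5340) + (1/10)(0.8180+0.6720) + (1/10)(1.0000+0.8180)
  = 0.0006 + 0.0059 + 0.0168 + 0.0302 + 0.0468 + 0.0684 + 0.0937 + 0.1206 + 0.1490 + 0.1818 = 0.7138
G = 1 − 0.7138 = 0.2862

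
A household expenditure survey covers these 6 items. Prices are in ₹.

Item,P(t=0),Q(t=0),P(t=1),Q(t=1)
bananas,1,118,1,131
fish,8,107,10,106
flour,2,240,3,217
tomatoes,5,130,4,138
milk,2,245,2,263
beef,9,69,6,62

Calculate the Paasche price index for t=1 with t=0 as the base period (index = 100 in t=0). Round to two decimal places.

103.29

Paasche price index uses current-period quantities as weights.
ΣP(t=1)·Q(t=1) = 1×131 + 10×106 + 3×217 + 4×138 + 2×263 + 6×62 = 131 + 1060 + 651 + 552 + 526 + 372 = 3292
ΣP(t=0)·Q(t=1) = 1×131 + 8×106 + 2×217 + 5×138 + 2×263 + 9×62 = 131 + 848 + 434 + 690 + 526 + 558 = 3187
Index = 3292 / 3187 × 100 = 103.2946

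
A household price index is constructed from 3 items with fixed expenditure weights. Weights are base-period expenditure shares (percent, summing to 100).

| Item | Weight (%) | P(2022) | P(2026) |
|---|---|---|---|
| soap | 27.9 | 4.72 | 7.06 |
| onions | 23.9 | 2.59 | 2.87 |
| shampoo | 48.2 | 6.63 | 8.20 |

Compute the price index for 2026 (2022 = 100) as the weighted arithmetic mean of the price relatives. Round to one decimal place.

soap: 27.9 × (7.06/4.72) = 27.9 × 1.495763 = 41.7318
onions: 23.9 × (2.87/2.59) = 23.9 × 1.108108 = 26.4838
shampoo: 48.2 × (8.20/6.63) = 48.2 × 1.236802 = 59.6139
Index = Σ wᵢ·(p₁ᵢ/p₀ᵢ) = 41.7318 + 26.4838 + 59.6139 = 127.8294

127.8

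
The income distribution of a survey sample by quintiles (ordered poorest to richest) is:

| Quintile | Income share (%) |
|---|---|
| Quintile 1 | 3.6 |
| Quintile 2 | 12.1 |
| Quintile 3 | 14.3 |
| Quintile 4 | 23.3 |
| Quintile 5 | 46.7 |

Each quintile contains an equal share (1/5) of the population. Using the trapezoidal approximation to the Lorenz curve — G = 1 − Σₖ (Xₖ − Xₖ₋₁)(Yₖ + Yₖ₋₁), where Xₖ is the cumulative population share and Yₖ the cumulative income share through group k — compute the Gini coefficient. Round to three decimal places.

0.390

Cumulative income shares Yₖ: 0.0360, 0.1570, 0.3000, 0.5330, 1.0000
Σ (Xₖ−Xₖ₋₁)(Yₖ+Yₖ₋₁) = (1/5)(0.0360+0.0000) + (1/5)(0.1570+0.0360) + (1/5)(0.3000+0.1570) + (1/5)(0.5330+0.3000) + (1/5)(1.0000+0.5330)
  = 0.0072 + 0.0386 + 0.0914 + 0.1666 + 0.3066 = 0.6104
G = 1 − 0.6104 = 0.3896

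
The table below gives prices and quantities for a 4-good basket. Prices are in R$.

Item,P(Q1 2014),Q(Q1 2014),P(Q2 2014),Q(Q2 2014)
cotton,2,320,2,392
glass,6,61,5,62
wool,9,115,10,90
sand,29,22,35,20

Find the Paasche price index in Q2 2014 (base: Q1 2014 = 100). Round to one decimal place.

Paasche price index uses current-period quantities as weights.
ΣP(Q2 2014)·Q(Q2 2014) = 2×392 + 5×62 + 10×90 + 35×20 = 784 + 310 + 900 + 700 = 2694
ΣP(Q1 2014)·Q(Q2 2014) = 2×392 + 6×62 + 9×90 + 29×20 = 784 + 372 + 810 + 580 = 2546
Index = 2694 / 2546 × 100 = 105.8130

105.8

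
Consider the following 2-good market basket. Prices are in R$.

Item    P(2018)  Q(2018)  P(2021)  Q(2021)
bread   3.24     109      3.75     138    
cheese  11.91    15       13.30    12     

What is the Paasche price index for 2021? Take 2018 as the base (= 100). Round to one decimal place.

114.8

Paasche price index uses current-period quantities as weights.
ΣP(2021)·Q(2021) = 3.75×138 + 13.30×12 = 517.5 + 159.6 = 677.1
ΣP(2018)·Q(2021) = 3.24×138 + 11.91×12 = 447.12 + 142.92 = 590.04
Index = 677.1 / 590.04 × 100 = 114.7549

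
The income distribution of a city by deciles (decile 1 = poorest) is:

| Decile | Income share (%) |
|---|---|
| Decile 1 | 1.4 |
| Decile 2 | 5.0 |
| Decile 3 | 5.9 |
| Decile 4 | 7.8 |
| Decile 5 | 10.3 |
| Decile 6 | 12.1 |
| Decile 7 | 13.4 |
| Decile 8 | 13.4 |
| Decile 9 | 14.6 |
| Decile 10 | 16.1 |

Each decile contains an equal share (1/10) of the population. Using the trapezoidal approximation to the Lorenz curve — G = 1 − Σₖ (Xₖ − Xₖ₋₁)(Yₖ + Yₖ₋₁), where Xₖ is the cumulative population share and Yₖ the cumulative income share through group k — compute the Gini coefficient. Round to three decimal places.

0.256

Cumulative income shares Yₖ: 0.0140, 0.0640, 0.1230, 0.2010, 0.3040, 0.4250, 0.5590, 0.6930, 0.8390, 1.0000
Σ (Xₖ−Xₖ₋₁)(Yₖ+Yₖ₋₁) = (1/10)(0.0140+0.0000) + (1/10)(0.0640+0.0140) + (1/10)(0.1230+0.0640) + (1/10)(0.2010+0.1230) + (1/10)(0.3040+0.2010) + (1/10)(0.4250+0.3040) + (1/10)(0.5590+0.4250) + (1/10)(0.6930+0.5590) + (1/10)(0.8390+0.6930) + (1/10)(1.0000+0.8390)
  = 0.0014 + 0.0078 + 0.0187 + 0.0324 + 0.0505 + 0.0729 + 0.0984 + 0.1252 + 0.1532 + 0.1839 = 0.7444
G = 1 − 0.7444 = 0.2556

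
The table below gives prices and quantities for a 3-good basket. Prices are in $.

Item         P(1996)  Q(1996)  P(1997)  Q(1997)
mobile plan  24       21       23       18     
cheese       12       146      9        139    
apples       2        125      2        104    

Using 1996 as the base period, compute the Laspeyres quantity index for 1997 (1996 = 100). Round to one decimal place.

Laspeyres quantity index uses base-period prices as weights.
ΣP(1996)·Q(1997) = 24×18 + 12×139 + 2×104 = 432 + 1668 + 208 = 2308
ΣP(1996)·Q(1996) = 24×21 + 12×146 + 2×125 = 504 + 1752 + 250 = 2506
Index = 2308 / 2506 × 100 = 92.0990

92.1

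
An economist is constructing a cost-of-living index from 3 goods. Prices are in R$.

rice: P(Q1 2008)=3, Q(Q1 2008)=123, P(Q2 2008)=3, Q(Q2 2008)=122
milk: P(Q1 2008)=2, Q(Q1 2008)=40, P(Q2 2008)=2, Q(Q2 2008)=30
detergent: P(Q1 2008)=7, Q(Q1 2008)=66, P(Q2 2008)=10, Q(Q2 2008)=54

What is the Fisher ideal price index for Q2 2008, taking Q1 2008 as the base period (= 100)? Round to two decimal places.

Laspeyres component (base-period weights):
ΣP(Q2 2008)Q(Q1 2008) = 3×123 + 2×40 + 10×66 = 369 + 80 + 660 = 1109
ΣP(Q1 2008)Q(Q1 2008) = 3×123 + 2×40 + 7×66 = 369 + 80 + 462 = 911
L = 1109 / 911 × 100 = 121.7344
Paasche component (current-period weights):
ΣP(Q2 2008)Q(Q2 2008) = 3×122 + 2×30 + 10×54 = 366 + 60 + 540 = 966
ΣP(Q1 2008)Q(Q2 2008) = 3×122 + 2×30 + 7×54 = 366 + 60 + 378 = 804
P = 966 / 804 × 100 = 120.1493
Fisher = √(L × P) = √(121.7344 × 120.1493) = 120.9392

120.94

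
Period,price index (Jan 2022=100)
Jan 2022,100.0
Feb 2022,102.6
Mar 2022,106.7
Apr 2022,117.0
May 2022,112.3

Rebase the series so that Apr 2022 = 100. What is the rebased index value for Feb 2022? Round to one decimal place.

Rebased(Feb 2022) = 102.6 / 117.0 × 100 = 87.6923

87.7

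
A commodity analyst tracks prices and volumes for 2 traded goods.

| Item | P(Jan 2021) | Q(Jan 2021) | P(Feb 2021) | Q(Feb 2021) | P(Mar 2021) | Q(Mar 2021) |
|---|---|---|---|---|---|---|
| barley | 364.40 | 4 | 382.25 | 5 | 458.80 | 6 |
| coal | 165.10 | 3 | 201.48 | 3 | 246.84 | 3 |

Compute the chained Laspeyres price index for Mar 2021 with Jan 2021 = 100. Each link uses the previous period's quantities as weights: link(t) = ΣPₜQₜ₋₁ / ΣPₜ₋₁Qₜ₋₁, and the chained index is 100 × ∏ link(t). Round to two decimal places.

Link Jan 2021→Feb 2021:
ΣP(Feb 2021)Q(Jan 2021) = 382.25×4 + 201.48×3 = 1529 + 604.44 = 2133.44
ΣP(Jan 2021)Q(Jan 2021) = 364.40×4 + 165.10×3 = 1457.6 + 495.3 = 1952.9
link = 2133.44/1952.9 = 1.092447
Link Feb 2021→Mar 2021:
ΣP(Mar 2021)Q(Feb 2021) = 458.80×5 + 246.84×3 = 2294 + 740.52 = 3034.52
ΣP(Feb 2021)Q(Feb 2021) = 382.25×5 + 201.48×3 = 1911.25 + 604.44 = 2515.69
link = 3034.52/2515.69 = 1.206238
Chained index = 100 × 1.092447 × 1.206238 = 131.7751

131.78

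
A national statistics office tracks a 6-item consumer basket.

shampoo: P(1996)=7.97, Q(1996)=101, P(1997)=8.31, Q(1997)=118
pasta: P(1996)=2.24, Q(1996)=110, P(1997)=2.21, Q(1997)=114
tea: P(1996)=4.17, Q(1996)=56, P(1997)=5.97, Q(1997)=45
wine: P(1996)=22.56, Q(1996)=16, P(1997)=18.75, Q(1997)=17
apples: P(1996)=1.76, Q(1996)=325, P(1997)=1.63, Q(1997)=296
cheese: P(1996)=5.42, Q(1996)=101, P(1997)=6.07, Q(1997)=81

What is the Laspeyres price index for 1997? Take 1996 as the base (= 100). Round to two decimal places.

Laspeyres price index uses base-period quantities as weights.
ΣP(1997)·Q(1996) = 8.31×101 + 2.21×110 + 5.97×56 + 18.75×16 + 1.63×325 + 6.07×101 = 839.31 + 243.1 + 334.32 + 300 + 529.75 + 613.07 = 2859.55
ΣP(1996)·Q(1996) = 7.97×101 + 2.24×110 + 4.17×56 + 22.56×16 + 1.76×325 + 5.42×101 = 804.97 + 246.4 + 233.52 + 360.96 + 572 + 547.42 = 2765.27
Index = 2859.55 / 2765.27 × 100 = 103.4094

103.41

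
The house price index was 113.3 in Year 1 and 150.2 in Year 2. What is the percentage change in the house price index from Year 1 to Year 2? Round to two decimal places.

Change = (150.2 − 113.3) / 113.3 × 100
       = 36.9 / 113.3 × 100 = 32.5684%

32.57%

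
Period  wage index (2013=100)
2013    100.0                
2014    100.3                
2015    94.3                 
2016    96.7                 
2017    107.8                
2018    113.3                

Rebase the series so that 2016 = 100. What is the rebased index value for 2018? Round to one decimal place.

117.2

Rebased(2018) = 113.3 / 96.7 × 100 = 117.1665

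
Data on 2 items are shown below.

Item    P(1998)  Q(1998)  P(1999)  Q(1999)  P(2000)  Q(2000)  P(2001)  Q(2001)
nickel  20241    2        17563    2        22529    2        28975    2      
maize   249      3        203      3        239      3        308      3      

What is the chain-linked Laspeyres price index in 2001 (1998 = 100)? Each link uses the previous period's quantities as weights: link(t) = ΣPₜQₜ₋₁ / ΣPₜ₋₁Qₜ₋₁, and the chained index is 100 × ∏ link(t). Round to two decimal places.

142.80

Link 1998→1999:
ΣP(1999)Q(1998) = 17563×2 + 203×3 = 35126 + 609 = 35735
ΣP(1998)Q(1998) = 20241×2 + 249×3 = 40482 + 747 = 41229
link = 35735/41229 = 0.866744
Link 1999→2000:
ΣP(2000)Q(1999) = 22529×2 + 239×3 = 45058 + 717 = 45775
ΣP(1999)Q(1999) = 17563×2 + 203×3 = 35126 + 609 = 35735
link = 45775/35735 = 1.280957
Link 2000→2001:
ΣP(2001)Q(2000) = 28975×2 + 308×3 = 57950 + 924 = 58874
ΣP(2000)Q(2000) = 22529×2 + 239×3 = 45058 + 717 = 45775
link = 58874/45775 = 1.286161
Chained index = 100 × 0.866744 × 1.280957 × 1.286161 = 142.7975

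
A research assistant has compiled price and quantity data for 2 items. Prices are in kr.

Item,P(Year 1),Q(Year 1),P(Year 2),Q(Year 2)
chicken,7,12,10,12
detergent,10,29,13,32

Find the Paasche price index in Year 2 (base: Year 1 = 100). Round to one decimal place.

132.7

Paasche price index uses current-period quantities as weights.
ΣP(Year 2)·Q(Year 2) = 10×12 + 13×32 = 120 + 416 = 536
ΣP(Year 1)·Q(Year 2) = 7×12 + 10×32 = 84 + 320 = 404
Index = 536 / 404 × 100 = 132.6733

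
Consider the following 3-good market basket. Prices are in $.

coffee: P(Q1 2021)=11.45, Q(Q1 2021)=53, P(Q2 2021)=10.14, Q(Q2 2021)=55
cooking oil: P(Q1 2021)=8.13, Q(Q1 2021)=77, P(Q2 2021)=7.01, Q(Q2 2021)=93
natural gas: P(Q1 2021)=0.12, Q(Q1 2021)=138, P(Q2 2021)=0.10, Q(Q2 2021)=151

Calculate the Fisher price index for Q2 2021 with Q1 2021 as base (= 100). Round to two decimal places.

Laspeyres component (base-period weights):
ΣP(Q2 2021)Q(Q1 2021) = 10.14×53 + 7.01×77 + 0.10×138 = 537.42 + 539.77 + 13.8 = 1090.99
ΣP(Q1 2021)Q(Q1 2021) = 11.45×53 + 8.13×77 + 0.12×138 = 606.85 + 626.01 + 16.56 = 1249.42
L = 1090.99 / 1249.42 × 100 = 87.3197
Paasche component (current-period weights):
ΣP(Q2 2021)Q(Q2 2021) = 10.14×55 + 7.01×93 + 0.10×151 = 557.7 + 651.93 + 15.1 = 1224.73
ΣP(Q1 2021)Q(Q2 2021) = 11.45×55 + 8.13×93 + 0.12×151 = 629.75 + 756.09 + 18.12 = 1403.96
P = 1224.73 / 1403.96 × 100 = 87.2340
Fisher = √(L × P) = √(87.3197 × 87.2340) = 87.2768

87.28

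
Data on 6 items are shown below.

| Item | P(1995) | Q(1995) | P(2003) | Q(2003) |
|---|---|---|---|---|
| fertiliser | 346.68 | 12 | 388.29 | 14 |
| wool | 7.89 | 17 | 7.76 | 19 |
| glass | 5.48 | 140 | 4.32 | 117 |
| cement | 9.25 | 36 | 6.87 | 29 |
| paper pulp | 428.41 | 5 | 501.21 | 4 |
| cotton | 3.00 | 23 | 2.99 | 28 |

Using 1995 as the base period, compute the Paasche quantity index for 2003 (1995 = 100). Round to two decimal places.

Paasche quantity index uses current-period prices as weights.
ΣP(2003)·Q(2003) = 388.29×14 + 7.76×19 + 4.32×117 + 6.87×29 + 501.21×4 + 2.99×28 = 5436.06 + 147.44 + 505.44 + 199.23 + 2004.84 + 83.72 = 8376.73
ΣP(2003)·Q(1995) = 388.29×12 + 7.76×17 + 4.32×140 + 6.87×36 + 501.21×5 + 2.99×23 = 4659.48 + 131.92 + 604.8 + 247.32 + 2506.05 + 68.77 = 8218.34
Index = 8376.73 / 8218.34 × 100 = 101.9273

101.93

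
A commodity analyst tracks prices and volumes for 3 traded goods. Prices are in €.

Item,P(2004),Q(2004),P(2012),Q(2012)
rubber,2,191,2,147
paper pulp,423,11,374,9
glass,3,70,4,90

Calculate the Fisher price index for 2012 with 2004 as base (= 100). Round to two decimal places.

Laspeyres component (base-period weights):
ΣP(2012)Q(2004) = 2×191 + 374×11 + 4×70 = 382 + 4114 + 280 = 4776
ΣP(2004)Q(2004) = 2×191 + 423×11 + 3×70 = 382 + 4653 + 210 = 5245
L = 4776 / 5245 × 100 = 91.0582
Paasche component (current-period weights):
ΣP(2012)Q(2012) = 2×147 + 374×9 + 4×90 = 294 + 3366 + 360 = 4020
ΣP(2004)Q(2012) = 2×147 + 423×9 + 3×90 = 294 + 3807 + 270 = 4371
P = 4020 / 4371 × 100 = 91.9698
Fisher = √(L × P) = √(91.0582 × 91.9698) = 91.5128

91.51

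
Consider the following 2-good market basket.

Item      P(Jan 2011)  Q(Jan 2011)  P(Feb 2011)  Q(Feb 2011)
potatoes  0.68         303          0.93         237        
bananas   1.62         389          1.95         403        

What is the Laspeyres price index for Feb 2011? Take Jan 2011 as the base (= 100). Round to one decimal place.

124.4

Laspeyres price index uses base-period quantities as weights.
ΣP(Feb 2011)·Q(Jan 2011) = 0.93×303 + 1.95×389 = 281.79 + 758.55 = 1040.34
ΣP(Jan 2011)·Q(Jan 2011) = 0.68×303 + 1.62×389 = 206.04 + 630.18 = 836.22
Index = 1040.34 / 836.22 × 100 = 124.4098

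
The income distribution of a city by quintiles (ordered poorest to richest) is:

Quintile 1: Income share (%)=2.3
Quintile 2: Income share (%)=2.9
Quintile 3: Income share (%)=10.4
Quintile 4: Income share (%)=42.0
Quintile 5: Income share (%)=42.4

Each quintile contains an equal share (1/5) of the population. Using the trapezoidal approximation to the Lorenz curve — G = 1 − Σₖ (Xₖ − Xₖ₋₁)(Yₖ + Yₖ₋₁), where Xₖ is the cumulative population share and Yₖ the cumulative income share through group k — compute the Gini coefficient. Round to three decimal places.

Cumulative income shares Yₖ: 0.0230, 0.0520, 0.1560, 0.5760, 1.0000
Σ (Xₖ−Xₖ₋₁)(Yₖ+Yₖ₋₁) = (1/5)(0.0230+0.0000) + (1/5)(0.0520+0.0230) + (1/5)(0.1560+0.0520) + (1/5)(0.5760+0.1560) + (1/5)(1.0000+0.5760)
  = 0.0046 + 0.0150 + 0.0416 + 0.1464 + 0.3152 = 0.5228
G = 1 − 0.5228 = 0.4772

0.477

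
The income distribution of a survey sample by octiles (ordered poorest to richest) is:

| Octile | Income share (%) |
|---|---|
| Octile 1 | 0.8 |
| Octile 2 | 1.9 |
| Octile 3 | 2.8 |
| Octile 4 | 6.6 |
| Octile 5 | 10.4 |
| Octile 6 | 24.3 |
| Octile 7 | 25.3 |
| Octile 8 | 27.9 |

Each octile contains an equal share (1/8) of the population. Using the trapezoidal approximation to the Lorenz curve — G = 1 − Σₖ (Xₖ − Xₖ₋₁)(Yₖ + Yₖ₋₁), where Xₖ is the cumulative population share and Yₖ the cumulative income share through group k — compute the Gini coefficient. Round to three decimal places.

0.469

Cumulative income shares Yₖ: 0.0080, 0.0270, 0.0550, 0.1210, 0.2250, 0.4680, 0.7210, 1.0000
Σ (Xₖ−Xₖ₋₁)(Yₖ+Yₖ₋₁) = (1/8)(0.0080+0.0000) + (1/8)(0.0270+0.0080) + (1/8)(0.0550+0.0270) + (1/8)(0.1210+0.0550) + (1/8)(0.2250+0.1210) + (1/8)(0.4680+0.2250) + (1/8)(0.7210+0.4680) + (1/8)(1.0000+0.7210)
  = 0.0010 + 0.0044 + 0.0102 + 0.0220 + 0.0432 + 0.0866 + 0.1486 + 0.2151 = 0.5312
G = 1 − 0.5312 = 0.4688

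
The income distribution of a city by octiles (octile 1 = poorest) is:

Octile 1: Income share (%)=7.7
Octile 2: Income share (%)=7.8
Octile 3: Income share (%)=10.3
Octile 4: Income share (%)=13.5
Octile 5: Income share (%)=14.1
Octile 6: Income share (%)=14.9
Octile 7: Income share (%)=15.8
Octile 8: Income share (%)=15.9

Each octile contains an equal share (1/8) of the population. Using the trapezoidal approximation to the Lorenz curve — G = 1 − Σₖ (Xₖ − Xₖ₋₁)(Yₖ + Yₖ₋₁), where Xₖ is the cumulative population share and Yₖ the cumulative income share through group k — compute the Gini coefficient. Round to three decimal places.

Cumulative income shares Yₖ: 0.0770, 0.1550, 0.2580, 0.3930, 0.5340, 0.6830, 0.8410, 1.0000
Σ (Xₖ−Xₖ₋₁)(Yₖ+Yₖ₋₁) = (1/8)(0.0770+0.0000) + (1/8)(0.1550+0.0770) + (1/8)(0.2580+0.1550) + (1/8)(0.3930+0.2580) + (1/8)(0.5340+0.3930) + (1/8)(0.6830+0.5340) + (1/8)(0.8410+0.6830) + (1/8)(1.0000+0.8410)
  = 0.0096 + 0.0290 + 0.0516 + 0.0814 + 0.1159 + 0.1521 + 0.1905 + 0.2301 = 0.8603
G = 1 − 0.8603 = 0.1397

0.140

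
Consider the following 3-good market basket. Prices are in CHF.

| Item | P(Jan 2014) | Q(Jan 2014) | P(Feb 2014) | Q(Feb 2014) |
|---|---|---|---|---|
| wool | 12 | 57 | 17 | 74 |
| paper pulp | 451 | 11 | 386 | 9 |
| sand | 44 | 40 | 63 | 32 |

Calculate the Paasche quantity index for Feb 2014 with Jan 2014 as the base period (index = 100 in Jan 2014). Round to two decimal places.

Paasche quantity index uses current-period prices as weights.
ΣP(Feb 2014)·Q(Feb 2014) = 17×74 + 386×9 + 63×32 = 1258 + 3474 + 2016 = 6748
ΣP(Feb 2014)·Q(Jan 2014) = 17×57 + 386×11 + 63×40 = 969 + 4246 + 2520 = 7735
Index = 6748 / 7735 × 100 = 87.2398

87.24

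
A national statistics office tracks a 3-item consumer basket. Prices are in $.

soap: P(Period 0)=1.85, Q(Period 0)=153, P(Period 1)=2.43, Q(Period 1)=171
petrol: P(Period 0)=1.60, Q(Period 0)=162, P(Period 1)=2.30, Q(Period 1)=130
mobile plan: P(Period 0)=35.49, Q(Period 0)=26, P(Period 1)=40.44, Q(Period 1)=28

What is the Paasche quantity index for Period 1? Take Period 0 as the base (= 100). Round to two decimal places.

102.84

Paasche quantity index uses current-period prices as weights.
ΣP(Period 1)·Q(Period 1) = 2.43×171 + 2.30×130 + 40.44×28 = 415.53 + 299 + 1132.32 = 1846.85
ΣP(Period 1)·Q(Period 0) = 2.43×153 + 2.30×162 + 40.44×26 = 371.79 + 372.6 + 1051.44 = 1795.83
Index = 1846.85 / 1795.83 × 100 = 102.8410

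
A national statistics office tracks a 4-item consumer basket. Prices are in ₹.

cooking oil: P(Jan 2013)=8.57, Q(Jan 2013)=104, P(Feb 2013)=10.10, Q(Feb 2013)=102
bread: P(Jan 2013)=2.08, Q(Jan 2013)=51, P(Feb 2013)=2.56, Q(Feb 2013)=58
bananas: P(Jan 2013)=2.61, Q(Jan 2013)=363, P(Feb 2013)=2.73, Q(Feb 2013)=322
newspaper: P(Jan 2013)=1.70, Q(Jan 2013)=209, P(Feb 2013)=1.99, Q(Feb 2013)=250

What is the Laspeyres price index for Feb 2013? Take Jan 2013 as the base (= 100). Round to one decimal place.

Laspeyres price index uses base-period quantities as weights.
ΣP(Feb 2013)·Q(Jan 2013) = 10.10×104 + 2.56×51 + 2.73×363 + 1.99×209 = 1050.4 + 130.56 + 990.99 + 415.91 = 2587.86
ΣP(Jan 2013)·Q(Jan 2013) = 8.57×104 + 2.08×51 + 2.61×363 + 1.70×209 = 891.28 + 106.08 + 947.43 + 355.3 = 2300.09
Index = 2587.86 / 2300.09 × 100 = 112.5112

112.5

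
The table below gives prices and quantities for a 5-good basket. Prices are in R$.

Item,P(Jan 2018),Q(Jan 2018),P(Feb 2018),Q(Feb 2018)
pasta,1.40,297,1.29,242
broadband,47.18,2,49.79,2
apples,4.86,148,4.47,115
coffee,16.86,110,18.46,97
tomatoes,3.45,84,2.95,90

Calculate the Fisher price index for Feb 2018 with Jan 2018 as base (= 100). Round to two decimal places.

Laspeyres component (base-period weights):
ΣP(Feb 2018)Q(Jan 2018) = 1.29×297 + 49.79×2 + 4.47×148 + 18.46×110 + 2.95×84 = 383.13 + 99.58 + 661.56 + 2030.6 + 247.8 = 3422.67
ΣP(Jan 2018)Q(Jan 2018) = 1.40×297 + 47.18×2 + 4.86×148 + 16.86×110 + 3.45×84 = 415.8 + 94.36 + 719.28 + 1854.6 + 289.8 = 3373.84
L = 3422.67 / 3373.84 × 100 = 101.4473
Paasche component (current-period weights):
ΣP(Feb 2018)Q(Feb 2018) = 1.29×242 + 49.79×2 + 4.47×115 + 18.46×97 + 2.95×90 = 312.18 + 99.58 + 514.05 + 1790.62 + 265.5 = 2981.93
ΣP(Jan 2018)Q(Feb 2018) = 1.40×242 + 47.18×2 + 4.86×115 + 16.86×97 + 3.45×90 = 338.8 + 94.36 + 558.9 + 1635.42 + 310.5 = 2937.98
P = 2981.93 / 2937.98 × 100 = 101.4959
Fisher = √(L × P) = √(101.4473 × 101.4959) = 101.4716

101.47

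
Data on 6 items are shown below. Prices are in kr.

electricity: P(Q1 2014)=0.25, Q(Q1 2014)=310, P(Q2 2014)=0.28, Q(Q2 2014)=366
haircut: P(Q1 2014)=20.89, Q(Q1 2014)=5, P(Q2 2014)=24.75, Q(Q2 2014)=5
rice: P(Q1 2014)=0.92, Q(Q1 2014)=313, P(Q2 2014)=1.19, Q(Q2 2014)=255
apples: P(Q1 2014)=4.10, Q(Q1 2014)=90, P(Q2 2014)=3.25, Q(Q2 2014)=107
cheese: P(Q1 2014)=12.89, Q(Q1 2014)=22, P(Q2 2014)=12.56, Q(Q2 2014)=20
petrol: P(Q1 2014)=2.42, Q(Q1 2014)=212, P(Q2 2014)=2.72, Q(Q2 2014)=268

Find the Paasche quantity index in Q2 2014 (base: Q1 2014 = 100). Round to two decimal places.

107.47

Paasche quantity index uses current-period prices as weights.
ΣP(Q2 2014)·Q(Q2 2014) = 0.28×366 + 24.75×5 + 1.19×255 + 3.25×107 + 12.56×20 + 2.72×268 = 102.48 + 123.75 + 303.45 + 347.75 + 251.2 + 728.96 = 1857.59
ΣP(Q2 2014)·Q(Q1 2014) = 0.28×310 + 24.75×5 + 1.19×313 + 3.25×90 + 12.56×22 + 2.72×212 = 86.8 + 123.75 + 372.47 + 292.5 + 276.32 + 576.64 = 1728.48
Index = 1857.59 / 1728.48 × 100 = 107.4696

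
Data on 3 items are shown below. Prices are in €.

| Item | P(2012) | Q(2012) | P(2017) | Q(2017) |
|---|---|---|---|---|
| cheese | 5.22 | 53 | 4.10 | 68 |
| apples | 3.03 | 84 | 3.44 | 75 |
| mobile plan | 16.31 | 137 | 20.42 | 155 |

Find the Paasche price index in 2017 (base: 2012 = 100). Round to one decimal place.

119.0

Paasche price index uses current-period quantities as weights.
ΣP(2017)·Q(2017) = 4.10×68 + 3.44×75 + 20.42×155 = 278.8 + 258 + 3165.1 = 3701.9
ΣP(2012)·Q(2017) = 5.22×68 + 3.03×75 + 16.31×155 = 354.96 + 227.25 + 2528.05 = 3110.26
Index = 3701.9 / 3110.26 × 100 = 119.0222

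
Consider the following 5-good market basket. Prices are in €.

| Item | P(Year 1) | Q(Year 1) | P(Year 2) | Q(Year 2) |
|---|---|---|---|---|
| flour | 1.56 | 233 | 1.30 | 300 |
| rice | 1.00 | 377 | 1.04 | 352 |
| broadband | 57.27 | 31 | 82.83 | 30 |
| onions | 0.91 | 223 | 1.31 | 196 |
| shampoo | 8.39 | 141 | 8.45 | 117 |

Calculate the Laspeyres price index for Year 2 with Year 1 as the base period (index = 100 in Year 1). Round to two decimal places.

Laspeyres price index uses base-period quantities as weights.
ΣP(Year 2)·Q(Year 1) = 1.30×233 + 1.04×377 + 82.83×31 + 1.31×223 + 8.45×141 = 302.9 + 392.08 + 2567.73 + 292.13 + 1191.45 = 4746.29
ΣP(Year 1)·Q(Year 1) = 1.56×233 + 1.00×377 + 57.27×31 + 0.91×223 + 8.39×141 = 363.48 + 377 + 1775.37 + 202.93 + 1182.99 = 3901.77
Index = 4746.29 / 3901.77 × 100 = 121.6445

121.64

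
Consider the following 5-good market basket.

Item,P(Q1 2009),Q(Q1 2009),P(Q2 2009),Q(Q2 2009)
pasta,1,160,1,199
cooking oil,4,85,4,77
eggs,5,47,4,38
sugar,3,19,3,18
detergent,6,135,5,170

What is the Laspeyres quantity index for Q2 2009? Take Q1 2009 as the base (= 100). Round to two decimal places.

Laspeyres quantity index uses base-period prices as weights.
ΣP(Q1 2009)·Q(Q2 2009) = 1×199 + 4×77 + 5×38 + 3×18 + 6×170 = 199 + 308 + 190 + 54 + 1020 = 1771
ΣP(Q1 2009)·Q(Q1 2009) = 1×160 + 4×85 + 5×47 + 3×19 + 6×135 = 160 + 340 + 235 + 57 + 810 = 1602
Index = 1771 / 1602 × 100 = 110.5493

110.55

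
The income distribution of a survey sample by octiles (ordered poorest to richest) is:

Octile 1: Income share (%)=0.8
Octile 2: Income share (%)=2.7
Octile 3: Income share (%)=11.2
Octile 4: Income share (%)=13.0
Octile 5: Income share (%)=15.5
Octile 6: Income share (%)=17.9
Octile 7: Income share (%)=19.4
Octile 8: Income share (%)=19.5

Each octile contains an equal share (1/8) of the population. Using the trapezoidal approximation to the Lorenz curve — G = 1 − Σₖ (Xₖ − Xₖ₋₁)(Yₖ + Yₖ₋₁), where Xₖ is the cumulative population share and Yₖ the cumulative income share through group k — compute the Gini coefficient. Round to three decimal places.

0.296

Cumulative income shares Yₖ: 0.0080, 0.0350, 0.1470, 0.2770, 0.4320, 0.6110, 0.8050, 1.0000
Σ (Xₖ−Xₖ₋₁)(Yₖ+Yₖ₋₁) = (1/8)(0.0080+0.0000) + (1/8)(0.0350+0.0080) + (1/8)(0.1470+0.0350) + (1/8)(0.2770+0.1470) + (1/8)(0.4320+0.2770) + (1/8)(0.6110+0.4320) + (1/8)(0.8050+0.6110) + (1/8)(1.0000+0.8050)
  = 0.0010 + 0.0054 + 0.0227 + 0.0530 + 0.0886 + 0.1304 + 0.1770 + 0.2256 = 0.7037
G = 1 − 0.7037 = 0.2963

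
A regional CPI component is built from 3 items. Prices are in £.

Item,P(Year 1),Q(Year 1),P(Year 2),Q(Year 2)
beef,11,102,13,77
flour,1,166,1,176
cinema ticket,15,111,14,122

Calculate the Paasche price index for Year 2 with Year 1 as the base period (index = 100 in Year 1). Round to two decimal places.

Paasche price index uses current-period quantities as weights.
ΣP(Year 2)·Q(Year 2) = 13×77 + 1×176 + 14×122 = 1001 + 176 + 1708 = 2885
ΣP(Year 1)·Q(Year 2) = 11×77 + 1×176 + 15×122 = 847 + 176 + 1830 = 2853
Index = 2885 / 2853 × 100 = 101.1216

101.12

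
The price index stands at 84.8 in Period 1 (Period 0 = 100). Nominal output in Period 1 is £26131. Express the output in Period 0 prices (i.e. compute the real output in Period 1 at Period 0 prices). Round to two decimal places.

Real = Nominal ÷ (Index/100) = 26131 ÷ (84.8/100)
     = 26131 ÷ 0.848 = 30814.8585

30814.86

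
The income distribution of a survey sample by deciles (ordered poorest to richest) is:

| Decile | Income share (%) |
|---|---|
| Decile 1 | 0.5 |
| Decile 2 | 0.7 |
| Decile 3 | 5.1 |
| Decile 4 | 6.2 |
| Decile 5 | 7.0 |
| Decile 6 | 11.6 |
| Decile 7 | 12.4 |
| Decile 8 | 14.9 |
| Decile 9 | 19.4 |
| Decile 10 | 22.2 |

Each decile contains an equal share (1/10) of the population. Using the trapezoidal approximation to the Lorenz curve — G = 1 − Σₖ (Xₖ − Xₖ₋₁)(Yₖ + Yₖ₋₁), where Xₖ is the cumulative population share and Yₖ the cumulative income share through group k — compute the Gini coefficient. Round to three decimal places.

Cumulative income shares Yₖ: 0.0050, 0.0120, 0.0630, 0.1250, 0.1950, 0.3110, 0.4350, 0.5840, 0.7780, 1.0000
Σ (Xₖ−Xₖ₋₁)(Yₖ+Yₖ₋₁) = (1/10)(0.0050+0.0000) + (1/10)(0.0120+0.0050) + (1/10)(0.0630+0.0120) + (1/10)(0.1250+0.0630) + (1/10)(0.1950+0.1250) + (1/10)(0.3110+0.1950) + (1/10)(0.4350+0.3110) + (1/10)(0.5840+0.4350) + (1/10)(0.7780+0.5840) + (1/10)(1.0000+0.7780)
  = 0.0005 + 0.0017 + 0.0075 + 0.0188 + 0.0320 + 0.0506 + 0.0746 + 0.1019 + 0.1362 + 0.1778 = 0.6016
G = 1 − 0.6016 = 0.3984

0.398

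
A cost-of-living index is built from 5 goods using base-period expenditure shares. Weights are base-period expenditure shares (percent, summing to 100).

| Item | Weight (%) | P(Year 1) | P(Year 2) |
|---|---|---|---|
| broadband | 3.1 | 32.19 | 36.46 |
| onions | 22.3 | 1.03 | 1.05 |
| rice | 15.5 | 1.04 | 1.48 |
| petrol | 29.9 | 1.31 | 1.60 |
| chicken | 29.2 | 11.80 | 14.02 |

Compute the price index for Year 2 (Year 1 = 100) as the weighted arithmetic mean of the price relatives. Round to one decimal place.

119.5

broadband: 3.1 × (36.46/32.19) = 3.1 × 1.132650 = 3.5112
onions: 22.3 × (1.05/1.03) = 22.3 × 1.019417 = 22.7330
rice: 15.5 × (1.48/1.04) = 15.5 × 1.423077 = 22.0577
petrol: 29.9 × (1.60/1.31) = 29.9 × 1.221374 = 36.5191
chicken: 29.2 × (14.02/11.80) = 29.2 × 1.188136 = 34.6936
Index = Σ wᵢ·(p₁ᵢ/p₀ᵢ) = 3.5112 + 22.7330 + 22.0577 + 36.5191 + 34.6936 = 119.5146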